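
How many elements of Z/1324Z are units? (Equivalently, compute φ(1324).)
An element a ∈ Z/1324Z is a unit iff gcd(a, 1324) = 1, so the number of units is φ(1324). φ is multiplicative, with φ(p^e) = p^e − p^(e−1). Factorise 1324 = 2^2 · 331. Then
  φ(1324) = (2^2 − 2^1) · (331 − 1) = 2 · 330 = 660.

Final answer: Z/1324Z has φ(1324) = 660 units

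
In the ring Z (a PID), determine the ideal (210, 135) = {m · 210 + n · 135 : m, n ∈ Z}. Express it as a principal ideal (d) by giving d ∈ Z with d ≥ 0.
In the PID Z, (a, b) is generated by gcd(a, b). Compute gcd(210, 135) with the extended Euclidean algorithm, tracking rows (r, s, t) with s·210 + t·135 = r:
  row A: (210, 1, 0)   [1·210 + 0·135 = 210]
  row B: (135, 0, 1)   [0·210 + 1·135 = 135]
  210 = 1·135 + 75   → row C = row A − 1·row B = (75, 1, −1)   [check: 1·210 − 1·135 = 75]
  135 = 1·75 + 60   → row D = row B − 1·row C = (60, −1, 2)   [check: −1·210 + 2·135 = 60]
  75 = 1·60 + 15   → row E = row C − 1·row D = (15, 2, −3)   [check: 2·210 − 3·135 = 15]
  60 = 4·15 + 0   → remainder 0, stop. gcd = 15 (last nonzero row E).
So gcd(210, 135) = 15, with Bézout identity 2·210 − 3·135 = 15. Containment (⊇): the Bézout identity exhibits 15 as an element of (210, 135), giving (15) ⊆ (210, 135). Containment (⊆): since 15 | 210 and 15 | 135 (210 = 15·14, 135 = 15·9), every Z-linear combination of 210 and 135 is divisible by 15, so (210, 135) ⊆ (15). Therefore (210, 135) = (15), d = 15.

Final answer: (210, 135) = (15); d = 15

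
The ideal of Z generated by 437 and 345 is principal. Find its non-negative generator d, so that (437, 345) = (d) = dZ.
In the PID Z, (a, b) is generated by gcd(a, b). Compute gcd(437, 345) with the extended Euclidean algorithm, tracking rows (r, s, t) with s·437 + t·345 = r:
  row A: (437, 1, 0)   [1·437 + 0·345 = 437]
  row B: (345, 0, 1)   [0·437 + 1·345 = 345]
  437 = 1·345 + 92   → row C = row A − 1·row B = (92, 1, −1)   [check: 1·437 − 1·345 = 92]
  345 = 3·92 + 69   → row D = row B − 3·row C = (69, −3, 4)   [check: −3·437 + 4·345 = 69]
  92 = 1·69 + 23   → row E = row C − 1·row D = (23, 4, −5)   [check: 4·437 − 5·345 = 23]
  69 = 3·23 + 0   → remainder 0, stop. gcd = 23 (last nonzero row E).
So gcd(437, 345) = 23, with Bézout identity 4·437 − 5·345 = 23. Containment (⊇): the Bézout identity exhibits 23 as an element of (437, 345), giving (23) ⊆ (437, 345). Containment (⊆): since 23 | 437 and 23 | 345 (437 = 23·19, 345 = 23·15), every Z-linear combination of 437 and 345 is divisible by 23, so (437, 345) ⊆ (23). Therefore (437, 345) = (23), d = 23.

Final answer: (437, 345) = (23); d = 23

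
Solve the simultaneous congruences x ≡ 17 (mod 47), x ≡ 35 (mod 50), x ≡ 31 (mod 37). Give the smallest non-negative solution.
x ≡ 86685 (mod 86950); the representative in [0, 86950) is 86685

The moduli 47, 50, 37 are pairwise coprime, so by the CRT there is a unique solution mod 47·50·37 = 86950.
Solve by successive substitution. Start with x ≡ 17 (mod 47).
  Combine with x ≡ 35 (mod 50): write x = 17 + 47·t and require 17 + 47·t ≡ 35 (mod 50), i.e. 47·t ≡ 35 − 17 ≡ 18 (mod 50). Since 47^(−1) ≡ 33 (mod 50), t ≡ 33·18 ≡ 44 (mod 50). So x ≡ 17 + 47·44 = 2085 (mod 2350).
  Combine with x ≡ 31 (mod 37): write x = 2085 + 2350·t and require 2085 + 2350·t ≡ 31 (mod 37), i.e. 2350·t ≡ 31 − 2085 ≡ 18 (mod 37). Since 2350^(−1) ≡ 2 (mod 37) (2350 ≡ 19 (mod 37)), t ≡ 2·18 ≡ 36 (mod 37). So x ≡ 2085 + 2350·36 = 86685 (mod 86950).
Unique solution in [0, 86950): x = 86685.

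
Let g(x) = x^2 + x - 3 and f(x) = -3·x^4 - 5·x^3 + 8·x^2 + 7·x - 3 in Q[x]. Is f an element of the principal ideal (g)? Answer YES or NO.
In Q[x] the ideal (g) consists of all multiples of g, so f ∈ (g) iff g | f, i.e. iff the remainder of f on division by g is 0. Divide f by g (g is monic, so eliminate the leading term of the running remainder at each step):
  leading term -3·x^4: subtract (-3·x^2)·g(x) = -3·x^4 - 3·x^3 + 9·x^2, leaving -2·x^3 - x^2 + 7·x - 3
  leading term -2·x^3: subtract (-2·x)·g(x) = -2·x^3 - 2·x^2 + 6·x, leaving x^2 + x - 3
  leading term x^2: subtract (1)·g(x) = x^2 + x - 3, leaving 0
The remainder is 0, so f(x) = g(x) · h(x) with h(x) = -3·x^2 - 2·x + 1. Hence g | f, i.e. f ∈ (g).

Final answer: YES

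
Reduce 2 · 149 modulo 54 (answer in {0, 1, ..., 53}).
28

Reduce the factors first: 149 ≡ 41 (mod 54), so 2 · 149 ≡ 2 · 41 (mod 54). 2 · 41 = 82. Dividing by 54: 82 = 1·54 + 28. So (2 · 149) mod 54 = 28.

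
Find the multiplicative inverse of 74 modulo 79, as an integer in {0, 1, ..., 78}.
74^(−1) ≡ 63 (mod 79)

Apply the extended Euclidean algorithm to (79, 74), tracking rows (r, s, t) with s·79 + t·74 = r. Each division r_prev = q·r_cur + r_new produces the new row as (previous row) − q·(current row):
  row A: (79, 1, 0)   [1·79 + 0·74 = 79]
  row B: (74, 0, 1)   [0·79 + 1·74 = 74]
  79 = 1·74 + 5   → row C = row A − 1·row B = (5, 1, −1)   [check: 1·79 − 1·74 = 5]
  74 = 14·5 + 4   → row D = row B − 14·row C = (4, −14, 15)   [check: −14·79 + 15·74 = 4]
  5 = 1·4 + 1   → row E = row C − 1·row D = (1, 15, −16)   [check: 15·79 − 16·74 = 1]
  4 = 4·1 + 0   → remainder 0, stop. gcd = 1 (last nonzero row E).
The gcd is 1, so 74 is invertible mod 79. The last nonzero row gives 15·79 − 16·74 = 1, so t = −16. So 74^(−1) ≡ −16 ≡ 63 (mod 79). Verify: 74 · 63 = 4662 ≡ 1 (mod 79). ✓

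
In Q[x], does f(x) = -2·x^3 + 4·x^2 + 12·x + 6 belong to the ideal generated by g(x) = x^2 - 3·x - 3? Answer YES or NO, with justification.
YES

In Q[x] the ideal (g) consists of all multiples of g, so f ∈ (g) iff g | f, i.e. iff the remainder of f on division by g is 0. Divide f by g (g is monic, so eliminate the leading term of the running remainder at each step):
  leading term -2·x^3: subtract (-2·x)·g(x) = -2·x^3 + 6·x^2 + 6·x, leaving -2·x^2 + 6·x + 6
  leading term -2·x^2: subtract (-2)·g(x) = -2·x^2 + 6·x + 6, leaving 0
The remainder is 0, so f(x) = g(x) · h(x) with h(x) = -2·x - 2. Hence g | f, i.e. f ∈ (g).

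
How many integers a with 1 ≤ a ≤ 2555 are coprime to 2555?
1728

The number of a ∈ {1, ..., 2555} with gcd(a, 2555) = 1 is by definition Euler's totient φ(2555). φ is multiplicative, with φ(p^e) = p^e − p^(e−1). Factorise 2555 = 5 · 7 · 73. Then
  φ(2555) = (5 − 1) · (7 − 1) · (73 − 1) = 4 · 6 · 72 = 1728.
So there are 1728 such integers.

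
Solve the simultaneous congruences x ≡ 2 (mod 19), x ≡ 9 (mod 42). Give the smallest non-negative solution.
x ≡ 135 (mod 798); the representative in [0, 798) is 135

The moduli 19, 42 are pairwise coprime, so by the CRT there is a unique solution mod 19·42 = 798.
Solve by successive substitution. Start with x ≡ 2 (mod 19).
  Combine with x ≡ 9 (mod 42): write x = 2 + 19·t and require 2 + 19·t ≡ 9 (mod 42), i.e. 19·t ≡ 9 − 2 ≡ 7 (mod 42). Since 19^(−1) ≡ 31 (mod 42), t ≡ 31·7 ≡ 7 (mod 42). So x ≡ 2 + 19·7 = 135 (mod 798).
Unique solution in [0, 798): x = 135.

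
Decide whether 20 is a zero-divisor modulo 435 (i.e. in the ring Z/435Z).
gcd(20, 435) = 5 > 1, so 20 is not a unit in Z/435Z. In Z/nZ every nonzero non-unit is a zero-divisor: explicitly, take b = 435/gcd = 87 ≠ 0 (mod 435); then 20·87 = 1740 = 4·435, i.e. 20·87 ≡ 0 (mod 435). So 20 is a zero-divisor.

Final answer: YES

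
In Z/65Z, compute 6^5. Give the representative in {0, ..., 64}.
41

Use repeated squaring. Binary(5) = 101. Walk through the bits of the exponent 5 left-to-right: at each bit after the leading one, square the running value, then multiply by 6 if the bit is 1 (always reducing mod 65):
  bit 1 = 1 (leading): start with 6.
  bit 2 = 0: square 6^2 = 36 (mod 65).
  bit 3 = 1: square 36^2 = 1296 ≡ 61; bit is 1, so multiply 61·6 = 366 ≡ 41 (mod 65).
Final value: 6^5 ≡ 41 (mod 65).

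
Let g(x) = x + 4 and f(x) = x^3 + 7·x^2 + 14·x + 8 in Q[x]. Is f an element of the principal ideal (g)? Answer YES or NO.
YES

In Q[x] the ideal (g) consists of all multiples of g, so f ∈ (g) iff g | f, i.e. iff the remainder of f on division by g is 0. Divide f by g (g is monic, so eliminate the leading term of the running remainder at each step):
  leading term x^3: subtract (x^2)·g(x) = x^3 + 4·x^2, leaving 3·x^2 + 14·x + 8
  leading term 3·x^2: subtract (3·x)·g(x) = 3·x^2 + 12·x, leaving 2·x + 8
  leading term 2·x: subtract (2)·g(x) = 2·x + 8, leaving 0
The remainder is 0, so f(x) = g(x) · h(x) with h(x) = x^2 + 3·x + 2. Hence g | f, i.e. f ∈ (g).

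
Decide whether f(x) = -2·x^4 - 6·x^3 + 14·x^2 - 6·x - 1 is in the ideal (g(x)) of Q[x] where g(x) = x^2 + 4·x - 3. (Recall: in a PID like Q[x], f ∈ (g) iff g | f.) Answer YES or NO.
NO

In Q[x] the ideal (g) consists of all multiples of g, so f ∈ (g) iff g | f, i.e. iff the remainder of f on division by g is 0. Divide f by g (g is monic, so eliminate the leading term of the running remainder at each step):
  leading term -2·x^4: subtract (-2·x^2)·g(x) = -2·x^4 - 8·x^3 + 6·x^2, leaving 2·x^3 + 8·x^2 - 6·x - 1
  leading term 2·x^3: subtract (2·x)·g(x) = 2·x^3 + 8·x^2 - 6·x, leaving -1
The remainder r(x) = -1 ≠ 0 (and deg r < deg g), so g ∤ f, i.e. f ∉ (g).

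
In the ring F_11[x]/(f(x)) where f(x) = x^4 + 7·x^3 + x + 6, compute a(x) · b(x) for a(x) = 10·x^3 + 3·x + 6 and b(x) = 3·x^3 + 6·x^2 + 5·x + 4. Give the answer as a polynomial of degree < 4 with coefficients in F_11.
a · b ≡ 5·x^3 + 10·x^2 + 9·x + 3 (mod f(x))

Multiply as integer polynomials: a · b = 30·x^6 + 60·x^5 + 59·x^4 + 76·x^3 + 51·x^2 + 42·x + 24. Reducing coefficients mod 11: a · b ≡ 8·x^6 + 5·x^5 + 4·x^4 + 10·x^3 + 7·x^2 + 9·x + 2. Now divide by f(x) = x^4 + 7·x^3 + x + 6 in F_11[x], eliminating the leading term at each step:
  leading term 8·x^6: subtract (8·x^2)·f(x) = 8·x^6 + x^5 + 8·x^3 + 4·x^2, leaving 4·x^5 + 4·x^4 + 2·x^3 + 3·x^2 + 9·x + 2 (coefficients mod 11)
  leading term 4·x^5: subtract (4·x)·f(x) = 4·x^5 + 6·x^4 + 4·x^2 + 2·x, leaving 9·x^4 + 2·x^3 + 10·x^2 + 7·x + 2 (coefficients mod 11)
  leading term 9·x^4: subtract (9)·f(x) = 9·x^4 + 8·x^3 + 9·x + 10, leaving 5·x^3 + 10·x^2 + 9·x + 3 (coefficients mod 11)
The degree is now < 4, so this is the remainder. Hence a · b ≡ 5·x^3 + 10·x^2 + 9·x + 3 in F_11[x]/(f).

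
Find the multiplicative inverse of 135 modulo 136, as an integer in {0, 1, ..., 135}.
Apply the extended Euclidean algorithm to (136, 135), tracking rows (r, s, t) with s·136 + t·135 = r. Each division r_prev = q·r_cur + r_new produces the new row as (previous row) − q·(current row):
  row A: (136, 1, 0)   [1·136 + 0·135 = 136]
  row B: (135, 0, 1)   [0·136 + 1·135 = 135]
  136 = 1·135 + 1   → row C = row A − 1·row B = (1, 1, −1)   [check: 1·136 − 1·135 = 1]
  135 = 135·1 + 0   → remainder 0, stop. gcd = 1 (last nonzero row C).
The gcd is 1, so 135 is invertible mod 136. The last nonzero row gives 1·136 − 1·135 = 1, so t = −1. So 135^(−1) ≡ −1 ≡ 135 (mod 136). Verify: 135 · 135 = 18225 ≡ 1 (mod 136). ✓

Final answer: 135^(−1) ≡ 135 (mod 136)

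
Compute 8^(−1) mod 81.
8^(−1) ≡ 71 (mod 81)

Apply the extended Euclidean algorithm to (81, 8), tracking rows (r, s, t) with s·81 + t·8 = r. Each division r_prev = q·r_cur + r_new produces the new row as (previous row) − q·(current row):
  row A: (81, 1, 0)   [1·81 + 0·8 = 81]
  row B: (8, 0, 1)   [0·81 + 1·8 = 8]
  81 = 10·8 + 1   → row C = row A − 10·row B = (1, 1, −10)   [check: 1·81 − 10·8 = 1]
  8 = 8·1 + 0   → remainder 0, stop. gcd = 1 (last nonzero row C).
The gcd is 1, so 8 is invertible mod 81. The last nonzero row gives 1·81 − 10·8 = 1, so t = −10. So 8^(−1) ≡ −10 ≡ 71 (mod 81). Verify: 8 · 71 = 568 ≡ 1 (mod 81). ✓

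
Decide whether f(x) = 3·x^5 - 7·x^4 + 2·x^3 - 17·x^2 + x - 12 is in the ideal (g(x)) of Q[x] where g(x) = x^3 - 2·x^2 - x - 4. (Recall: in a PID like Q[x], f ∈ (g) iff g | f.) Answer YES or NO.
In Q[x] the ideal (g) consists of all multiples of g, so f ∈ (g) iff g | f, i.e. iff the remainder of f on division by g is 0. Divide f by g (g is monic, so eliminate the leading term of the running remainder at each step):
  leading term 3·x^5: subtract (3·x^2)·g(x) = 3·x^5 - 6·x^4 - 3·x^3 - 12·x^2, leaving -x^4 + 5·x^3 - 5·x^2 + x - 12
  leading term -x^4: subtract (-x)·g(x) = -x^4 + 2·x^3 + x^2 + 4·x, leaving 3·x^3 - 6·x^2 - 3·x - 12
  leading term 3·x^3: subtract (3)·g(x) = 3·x^3 - 6·x^2 - 3·x - 12, leaving 0
The remainder is 0, so f(x) = g(x) · h(x) with h(x) = 3·x^2 - x + 3. Hence g | f, i.e. f ∈ (g).

Final answer: YES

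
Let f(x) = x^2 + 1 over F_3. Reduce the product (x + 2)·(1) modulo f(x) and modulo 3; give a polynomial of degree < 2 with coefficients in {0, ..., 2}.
Multiply as integer polynomials: a · b = x + 2. Reducing coefficients mod 3: a · b ≡ x + 2. This already has degree < 2, so no reduction by f is needed. Hence a · b ≡ x + 2 in F_3[x]/(f).

Final answer: a · b ≡ x + 2 (mod f(x))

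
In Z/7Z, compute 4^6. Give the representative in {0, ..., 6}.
Use repeated squaring. Binary(6) = 110. Walk through the bits of the exponent 6 left-to-right: at each bit after the leading one, square the running value, then multiply by 4 if the bit is 1 (always reducing mod 7):
  bit 1 = 1 (leading): start with 4.
  bit 2 = 1: square 4^2 = 16 ≡ 2; bit is 1, so multiply 2·4 = 8 ≡ 1 (mod 7).
  bit 3 = 0: square 1^2 = 1 (mod 7).
Final value: 4^6 ≡ 1 (mod 7).

Final answer: 1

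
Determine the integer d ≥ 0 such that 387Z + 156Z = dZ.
In the PID Z, (a, b) is generated by gcd(a, b). Compute gcd(387, 156) with the extended Euclidean algorithm, tracking rows (r, s, t) with s·387 + t·156 = r:
  row A: (387, 1, 0)   [1·387 + 0·156 = 387]
  row B: (156, 0, 1)   [0·387 + 1·156 = 156]
  387 = 2·156 + 75   → row C = row A − 2·row B = (75, 1, −2)   [check: 1·387 − 2·156 = 75]
  156 = 2·75 + 6   → row D = row B − 2·row C = (6, −2, 5)   [check: −2·387 + 5·156 = 6]
  75 = 12·6 + 3   → row E = row C − 12·row D = (3, 25, −62)   [check: 25·387 − 62·156 = 3]
  6 = 2·3 + 0   → remainder 0, stop. gcd = 3 (last nonzero row E).
So gcd(387, 156) = 3, with Bézout identity 25·387 − 62·156 = 3. Containment (⊇): the Bézout identity exhibits 3 as an element of (387, 156), giving (3) ⊆ (387, 156). Containment (⊆): since 3 | 387 and 3 | 156 (387 = 3·129, 156 = 3·52), every Z-linear combination of 387 and 156 is divisible by 3, so (387, 156) ⊆ (3). Therefore (387, 156) = (3), d = 3.

Final answer: (387, 156) = (3); d = 3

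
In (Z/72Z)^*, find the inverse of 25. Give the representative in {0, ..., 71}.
25^(−1) ≡ 49 (mod 72)

Apply the extended Euclidean algorithm to (72, 25), tracking rows (r, s, t) with s·72 + t·25 = r. Each division r_prev = q·r_cur + r_new produces the new row as (previous row) − q·(current row):
  row A: (72, 1, 0)   [1·72 + 0·25 = 72]
  row B: (25, 0, 1)   [0·72 + 1·25 = 25]
  72 = 2·25 + 22   → row C = row A − 2·row B = (22, 1, −2)   [check: 1·72 − 2·25 = 22]
  25 = 1·22 + 3   → row D = row B − 1·row C = (3, −1, 3)   [check: −1·72 + 3·25 = 3]
  22 = 7·3 + 1   → row E = row C − 7·row D = (1, 8, −23)   [check: 8·72 − 23·25 = 1]
  3 = 3·1 + 0   → remainder 0, stop. gcd = 1 (last nonzero row E).
The gcd is 1, so 25 is invertible mod 72. The last nonzero row gives 8·72 − 23·25 = 1, so t = −23. So 25^(−1) ≡ −23 ≡ 49 (mod 72). Verify: 25 · 49 = 1225 ≡ 1 (mod 72). ✓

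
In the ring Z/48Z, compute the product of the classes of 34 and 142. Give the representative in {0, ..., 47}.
28

Reduce the factors first: 142 ≡ 46 (mod 48), so 34 · 142 ≡ 34 · 46 (mod 48). 34 · 46 = 1564. Dividing by 48: 1564 = 32·48 + 28. So (34 · 142) mod 48 = 28.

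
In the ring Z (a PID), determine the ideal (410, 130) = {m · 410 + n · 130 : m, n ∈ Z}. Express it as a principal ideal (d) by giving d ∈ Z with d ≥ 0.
(410, 130) = (10); d = 10

In the PID Z, (a, b) is generated by gcd(a, b). Compute gcd(410, 130) with the extended Euclidean algorithm, tracking rows (r, s, t) with s·410 + t·130 = r:
  row A: (410, 1, 0)   [1·410 + 0·130 = 410]
  row B: (130, 0, 1)   [0·410 + 1·130 = 130]
  410 = 3·130 + 20   → row C = row A − 3·row B = (20, 1, −3)   [check: 1·410 − 3·130 = 20]
  130 = 6·20 + 10   → row D = row B − 6·row C = (10, −6, 19)   [check: −6·410 + 19·130 = 10]
  20 = 2·10 + 0   → remainder 0, stop. gcd = 10 (last nonzero row D).
So gcd(410, 130) = 10, with Bézout identity −6·410 + 19·130 = 10. Containment (⊇): the Bézout identity exhibits 10 as an element of (410, 130), giving (10) ⊆ (410, 130). Containment (⊆): since 10 | 410 and 10 | 130 (410 = 10·41, 130 = 10·13), every Z-linear combination of 410 and 130 is divisible by 10, so (410, 130) ⊆ (10). Therefore (410, 130) = (10), d = 10.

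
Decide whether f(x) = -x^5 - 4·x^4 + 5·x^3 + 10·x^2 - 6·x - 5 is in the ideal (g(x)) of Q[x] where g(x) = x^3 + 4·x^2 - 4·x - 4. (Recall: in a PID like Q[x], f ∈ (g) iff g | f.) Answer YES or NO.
NO

In Q[x] the ideal (g) consists of all multiples of g, so f ∈ (g) iff g | f, i.e. iff the remainder of f on division by g is 0. Divide f by g (g is monic, so eliminate the leading term of the running remainder at each step):
  leading term -x^5: subtract (-x^2)·g(x) = -x^5 - 4·x^4 + 4·x^3 + 4·x^2, leaving x^3 + 6·x^2 - 6·x - 5
  leading term x^3: subtract (1)·g(x) = x^3 + 4·x^2 - 4·x - 4, leaving 2·x^2 - 2·x - 1
The remainder r(x) = 2·x^2 - 2·x - 1 ≠ 0 (and deg r < deg g), so g ∤ f, i.e. f ∉ (g).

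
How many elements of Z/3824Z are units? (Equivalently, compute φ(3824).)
Z/3824Z has φ(3824) = 1904 units

An element a ∈ Z/3824Z is a unit iff gcd(a, 3824) = 1, so the number of units is φ(3824). φ is multiplicative, with φ(p^e) = p^e − p^(e−1). Factorise 3824 = 2^4 · 239. Then
  φ(3824) = (2^4 − 2^3) · (239 − 1) = 8 · 238 = 1904.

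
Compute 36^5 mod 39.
Use repeated squaring. Binary(5) = 101. Walk through the bits of the exponent 5 left-to-right: at each bit after the leading one, square the running value, then multiply by 36 if the bit is 1 (always reducing mod 39):
  bit 1 = 1 (leading): start with 36.
  bit 2 = 0: square 36^2 = 1296 ≡ 9 (mod 39).
  bit 3 = 1: square 9^2 = 81 ≡ 3; bit is 1, so multiply 3·36 = 108 ≡ 30 (mod 39).
Final value: 36^5 ≡ 30 (mod 39).

Final answer: 30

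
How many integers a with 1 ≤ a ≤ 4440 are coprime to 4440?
1152

The number of a ∈ {1, ..., 4440} with gcd(a, 4440) = 1 is by definition Euler's totient φ(4440). φ is multiplicative, with φ(p^e) = p^e − p^(e−1). Factorise 4440 = 2^3 · 3 · 5 · 37. Then
  φ(4440) = (2^3 − 2^2) · (3 − 1) · (5 − 1) · (37 − 1) = 4 · 2 · 4 · 36 = 1152.
So there are 1152 such integers.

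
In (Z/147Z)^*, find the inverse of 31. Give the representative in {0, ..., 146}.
Apply the extended Euclidean algorithm to (147, 31), tracking rows (r, s, t) with s·147 + t·31 = r. Each division r_prev = q·r_cur + r_new produces the new row as (previous row) − q·(current row):
  row A: (147, 1, 0)   [1·147 + 0·31 = 147]
  row B: (31, 0, 1)   [0·147 + 1·31 = 31]
  147 = 4·31 + 23   → row C = row A − 4·row B = (23, 1, −4)   [check: 1·147 − 4·31 = 23]
  31 = 1·23 + 8   → row D = row B − 1·row C = (8, −1, 5)   [check: −1·147 + 5·31 = 8]
  23 = 2·8 + 7   → row E = row C − 2·row D = (7, 3, −14)   [check: 3·147 − 14·31 = 7]
  8 = 1·7 + 1   → row F = row D − 1·row E = (1, −4, 19)   [check: −4·147 + 19·31 = 1]
  7 = 7·1 + 0   → remainder 0, stop. gcd = 1 (last nonzero row F).
The gcd is 1, so 31 is invertible mod 147. The last nonzero row gives −4·147 + 19·31 = 1, so t = 19. So 31^(−1) ≡ 19 (mod 147). Verify: 31 · 19 = 589 ≡ 1 (mod 147). ✓

Final answer: 31^(−1) ≡ 19 (mod 147)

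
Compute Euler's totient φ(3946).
φ(3946) = 1972

φ is multiplicative, with φ(p^e) = p^e − p^(e−1). Factorise 3946 = 2 · 1973. Then
  φ(3946) = (2 − 1) · (1973 − 1) = 1 · 1972 = 1972.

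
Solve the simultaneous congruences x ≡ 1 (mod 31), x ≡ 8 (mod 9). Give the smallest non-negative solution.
x ≡ 125 (mod 279); the representative in [0, 279) is 125

The moduli 31, 9 are pairwise coprime, so by the CRT there is a unique solution mod 31·9 = 279.
Solve by successive substitution. Start with x ≡ 1 (mod 31).
  Combine with x ≡ 8 (mod 9): write x = 1 + 31·t and require 1 + 31·t ≡ 8 (mod 9), i.e. 31·t ≡ 8 − 1 ≡ 7 (mod 9). Since 31^(−1) ≡ 7 (mod 9) (31 ≡ 4 (mod 9)), t ≡ 7·7 ≡ 4 (mod 9). So x ≡ 1 + 31·4 = 125 (mod 279).
Unique solution in [0, 279): x = 125.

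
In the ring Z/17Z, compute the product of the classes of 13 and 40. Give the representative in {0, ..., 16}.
10

Reduce the factors first: 40 ≡ 6 (mod 17), so 13 · 40 ≡ 13 · 6 (mod 17). 13 · 6 = 78. Dividing by 17: 78 = 4·17 + 10. So (13 · 40) mod 17 = 10.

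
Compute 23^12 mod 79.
Use repeated squaring. Binary(12) = 1100. Walk through the bits of the exponent 12 left-to-right: at each bit after the leading one, square the running value, then multiply by 23 if the bit is 1 (always reducing mod 79):
  bit 1 = 1 (leading): start with 23.
  bit 2 = 1: square 23^2 = 529 ≡ 55; bit is 1, so multiply 55·23 = 1265 ≡ 1 (mod 79).
  bit 3 = 0: square 1^2 = 1 (mod 79).
  bit 4 = 0: square 1^2 = 1 (mod 79).
Final value: 23^12 ≡ 1 (mod 79).

Final answer: 1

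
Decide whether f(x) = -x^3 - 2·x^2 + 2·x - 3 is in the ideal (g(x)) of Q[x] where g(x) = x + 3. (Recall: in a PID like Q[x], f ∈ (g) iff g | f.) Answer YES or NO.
YES

In Q[x] the ideal (g) consists of all multiples of g, so f ∈ (g) iff g | f, i.e. iff the remainder of f on division by g is 0. Divide f by g (g is monic, so eliminate the leading term of the running remainder at each step):
  leading term -x^3: subtract (-x^2)·g(x) = -x^3 - 3·x^2, leaving x^2 + 2·x - 3
  leading term x^2: subtract (x)·g(x) = x^2 + 3·x, leaving -x - 3
  leading term -x: subtract (-1)·g(x) = -x - 3, leaving 0
The remainder is 0, so f(x) = g(x) · h(x) with h(x) = -x^2 + x - 1. Hence g | f, i.e. f ∈ (g).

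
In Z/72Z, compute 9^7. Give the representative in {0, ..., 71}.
Use repeated squaring. Binary(7) = 111. Walk through the bits of the exponent 7 left-to-right: at each bit after the leading one, square the running value, then multiply by 9 if the bit is 1 (always reducing mod 72):
  bit 1 = 1 (leading): start with 9.
  bit 2 = 1: square 9^2 = 81 ≡ 9; bit is 1, so multiply 9·9 = 81 ≡ 9 (mod 72).
  bit 3 = 1: square 9^2 = 81 ≡ 9; bit is 1, so multiply 9·9 = 81 ≡ 9 (mod 72).
Final value: 9^7 ≡ 9 (mod 72).

Final answer: 9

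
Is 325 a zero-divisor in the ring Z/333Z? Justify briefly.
NO

gcd(325, 333) = 1, so 325 is a unit in Z/333Z (it has a multiplicative inverse). A unit cannot be a zero-divisor: if 325·b ≡ 0 then multiplying both sides by 325^(−1) gives b ≡ 0. So 325 is not a zero-divisor.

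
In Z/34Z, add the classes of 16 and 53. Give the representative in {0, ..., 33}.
Reduce the summands first: 53 ≡ 19 (mod 34), so 16 + 53 ≡ 16 + 19 (mod 34). 16 + 19 = 35; 35 = 1·34 + 1, so (16 + 53) mod 34 = 1.

Final answer: 1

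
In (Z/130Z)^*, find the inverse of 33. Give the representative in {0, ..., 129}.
Apply the extended Euclidean algorithm to (130, 33), tracking rows (r, s, t) with s·130 + t·33 = r. Each division r_prev = q·r_cur + r_new produces the new row as (previous row) − q·(current row):
  row A: (130, 1, 0)   [1·130 + 0·33 = 130]
  row B: (33, 0, 1)   [0·130 + 1·33 = 33]
  130 = 3·33 + 31   → row C = row A − 3·row B = (31, 1, −3)   [check: 1·130 − 3·33 = 31]
  33 = 1·31 + 2   → row D = row B − 1·row C = (2, −1, 4)   [check: −1·130 + 4·33 = 2]
  31 = 15·2 + 1   → row E = row C − 15·row D = (1, 16, −63)   [check: 16·130 − 63·33 = 1]
  2 = 2·1 + 0   → remainder 0, stop. gcd = 1 (last nonzero row E).
The gcd is 1, so 33 is invertible mod 130. The last nonzero row gives 16·130 − 63·33 = 1, so t = −63. So 33^(−1) ≡ −63 ≡ 67 (mod 130). Verify: 33 · 67 = 2211 ≡ 1 (mod 130). ✓

Final answer: 33^(−1) ≡ 67 (mod 130)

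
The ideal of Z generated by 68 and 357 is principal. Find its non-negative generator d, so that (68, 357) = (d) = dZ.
(68, 357) = (17); d = 17

In the PID Z, (a, b) is generated by gcd(a, b). Compute gcd(357, 68) with the extended Euclidean algorithm, tracking rows (r, s, t) with s·357 + t·68 = r:
  row A: (357, 1, 0)   [1·357 + 0·68 = 357]
  row B: (68, 0, 1)   [0·357 + 1·68 = 68]
  357 = 5·68 + 17   → row C = row A − 5·row B = (17, 1, −5)   [check: 1·357 − 5·68 = 17]
  68 = 4·17 + 0   → remainder 0, stop. gcd = 17 (last nonzero row C).
So gcd(68, 357) = 17, with Bézout identity 1·357 − 5·68 = 17. Containment (⊇): the Bézout identity exhibits 17 as an element of (68, 357), giving (17) ⊆ (68, 357). Containment (⊆): since 17 | 68 and 17 | 357 (68 = 17·4, 357 = 17·21), every Z-linear combination of 68 and 357 is divisible by 17, so (68, 357) ⊆ (17). Therefore (68, 357) = (17), d = 17.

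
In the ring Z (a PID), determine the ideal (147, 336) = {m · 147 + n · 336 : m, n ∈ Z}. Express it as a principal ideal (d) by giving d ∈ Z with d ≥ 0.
(147, 336) = (21); d = 21

In the PID Z, (a, b) is generated by gcd(a, b). Compute gcd(336, 147) with the extended Euclidean algorithm, tracking rows (r, s, t) with s·336 + t·147 = r:
  row A: (336, 1, 0)   [1·336 + 0·147 = 336]
  row B: (147, 0, 1)   [0·336 + 1·147 = 147]
  336 = 2·147 + 42   → row C = row A − 2·row B = (42, 1, −2)   [check: 1·336 − 2·147 = 42]
  147 = 3·42 + 21   → row D = row B − 3·row C = (21, −3, 7)   [check: −3·336 + 7·147 = 21]
  42 = 2·21 + 0   → remainder 0, stop. gcd = 21 (last nonzero row D).
So gcd(147, 336) = 21, with Bézout identity −3·336 + 7·147 = 21. Containment (⊇): the Bézout identity exhibits 21 as an element of (147, 336), giving (21) ⊆ (147, 336). Containment (⊆): since 21 | 147 and 21 | 336 (147 = 21·7, 336 = 21·16), every Z-linear combination of 147 and 336 is divisible by 21, so (147, 336) ⊆ (21). Therefore (147, 336) = (21), d = 21.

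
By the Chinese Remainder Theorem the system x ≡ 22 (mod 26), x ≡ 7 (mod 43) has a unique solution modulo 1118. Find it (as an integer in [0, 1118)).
x ≡ 308 (mod 1118); the representative in [0, 1118) is 308

The moduli 26, 43 are pairwise coprime, so by the CRT there is a unique solution mod 26·43 = 1118.
Solve by successive substitution. Start with x ≡ 22 (mod 26).
  Combine with x ≡ 7 (mod 43): write x = 22 + 26·t and require 22 + 26·t ≡ 7 (mod 43), i.e. 26·t ≡ 7 − 22 ≡ 28 (mod 43). Since 26^(−1) ≡ 5 (mod 43), t ≡ 5·28 ≡ 11 (mod 43). So x ≡ 22 + 26·11 = 308 (mod 1118).
Unique solution in [0, 1118): x = 308.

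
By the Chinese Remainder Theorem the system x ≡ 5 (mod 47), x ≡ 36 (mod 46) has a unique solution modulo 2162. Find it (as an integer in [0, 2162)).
x ≡ 1462 (mod 2162); the representative in [0, 2162) is 1462

The moduli 47, 46 are pairwise coprime, so by the CRT there is a unique solution mod 47·46 = 2162.
Solve by successive substitution. Start with x ≡ 5 (mod 47).
  Combine with x ≡ 36 (mod 46): write x = 5 + 47·t and require 5 + 47·t ≡ 36 (mod 46), i.e. 47·t ≡ 36 − 5 ≡ 31 (mod 46). Since 47^(−1) ≡ 1 (mod 46) (47 ≡ 1 (mod 46)), t ≡ 1·31 ≡ 31 (mod 46). So x ≡ 5 + 47·31 = 1462 (mod 2162).
Unique solution in [0, 2162): x = 1462.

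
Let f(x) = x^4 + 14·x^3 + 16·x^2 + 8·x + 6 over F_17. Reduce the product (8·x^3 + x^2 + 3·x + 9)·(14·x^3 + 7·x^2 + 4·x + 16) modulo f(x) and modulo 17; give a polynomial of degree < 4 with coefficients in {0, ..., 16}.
Multiply as integer polynomials: a · b = 112·x^6 + 70·x^5 + 81·x^4 + 279·x^3 + 91·x^2 + 84·x + 144. Reducing coefficients mod 17: a · b ≡ 10·x^6 + 2·x^5 + 13·x^4 + 7·x^3 + 6·x^2 + 16·x + 8. Now divide by f(x) = x^4 + 14·x^3 + 16·x^2 + 8·x + 6 in F_17[x], eliminating the leading term at each step:
  leading term 10·x^6: subtract (10·x^2)·f(x) = 10·x^6 + 4·x^5 + 7·x^4 + 12·x^3 + 9·x^2, leaving 15·x^5 + 6·x^4 + 12·x^3 + 14·x^2 + 16·x + 8 (coefficients mod 17)
  leading term 15·x^5: subtract (15·x)·f(x) = 15·x^5 + 6·x^4 + 2·x^3 + x^2 + 5·x, leaving 10·x^3 + 13·x^2 + 11·x + 8 (coefficients mod 17)
The degree is now < 4, so this is the remainder. Hence a · b ≡ 10·x^3 + 13·x^2 + 11·x + 8 in F_17[x]/(f).

Final answer: a · b ≡ 10·x^3 + 13·x^2 + 11·x + 8 (mod f(x))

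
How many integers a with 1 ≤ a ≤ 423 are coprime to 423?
276

The number of a ∈ {1, ..., 423} with gcd(a, 423) = 1 is by definition Euler's totient φ(423). φ is multiplicative, with φ(p^e) = p^e − p^(e−1). Factorise 423 = 3^2 · 47. Then
  φ(423) = (3^2 − 3^1) · (47 − 1) = 6 · 46 = 276.
So there are 276 such integers.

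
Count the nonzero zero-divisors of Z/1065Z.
Z/1065Z has 504 nonzero zero-divisors

In Z/1065Z each nonzero element is either a unit (gcd with 1065 is 1) or a zero-divisor (gcd > 1). The number of units is φ(1065): factorise 1065 = 3 · 5 · 71, so φ(1065) = (3 − 1) · (5 − 1) · (71 − 1) = 2 · 4 · 70 = 560. The nonzero elements number 1065 − 1 = 1064. Hence the nonzero zero-divisors number 1064 − 560 = 504.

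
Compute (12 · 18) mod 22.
18

Both factors are already reduced mod 22. 12 · 18 = 216. Dividing by 22: 216 = 9·22 + 18. So (12 · 18) mod 22 = 18.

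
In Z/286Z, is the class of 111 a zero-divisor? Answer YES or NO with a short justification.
gcd(111, 286) = 1, so 111 is a unit in Z/286Z (it has a multiplicative inverse). A unit cannot be a zero-divisor: if 111·b ≡ 0 then multiplying both sides by 111^(−1) gives b ≡ 0. So 111 is not a zero-divisor.

Final answer: NO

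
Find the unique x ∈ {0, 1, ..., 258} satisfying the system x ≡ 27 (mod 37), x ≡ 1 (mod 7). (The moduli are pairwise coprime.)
x ≡ 64 (mod 259); the representative in [0, 259) is 64

The moduli 37, 7 are pairwise coprime, so by the CRT there is a unique solution mod 37·7 = 259.
Solve by successive substitution. Start with x ≡ 27 (mod 37).
  Combine with x ≡ 1 (mod 7): write x = 27 + 37·t and require 27 + 37·t ≡ 1 (mod 7), i.e. 37·t ≡ 1 − 27 ≡ 2 (mod 7). Since 37^(−1) ≡ 4 (mod 7) (37 ≡ 2 (mod 7)), t ≡ 4·2 ≡ 1 (mod 7). So x ≡ 27 + 37·1 = 64 (mod 259).
Unique solution in [0, 259): x = 64.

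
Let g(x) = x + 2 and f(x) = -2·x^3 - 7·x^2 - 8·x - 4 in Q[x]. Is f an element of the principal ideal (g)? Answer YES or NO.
In Q[x] the ideal (g) consists of all multiples of g, so f ∈ (g) iff g | f, i.e. iff the remainder of f on division by g is 0. Divide f by g (g is monic, so eliminate the leading term of the running remainder at each step):
  leading term -2·x^3: subtract (-2·x^2)·g(x) = -2·x^3 - 4·x^2, leaving -3·x^2 - 8·x - 4
  leading term -3·x^2: subtract (-3·x)·g(x) = -3·x^2 - 6·x, leaving -2·x - 4
  leading term -2·x: subtract (-2)·g(x) = -2·x - 4, leaving 0
The remainder is 0, so f(x) = g(x) · h(x) with h(x) = -2·x^2 - 3·x - 2. Hence g | f, i.e. f ∈ (g).

Final answer: YES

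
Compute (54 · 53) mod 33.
Reduce the factors first: 54 ≡ 21, 53 ≡ 20 (mod 33), so 54 · 53 ≡ 21 · 20 (mod 33). 21 · 20 = 420. Dividing by 33: 420 = 12·33 + 24. So (54 · 53) mod 33 = 24.

Final answer: 24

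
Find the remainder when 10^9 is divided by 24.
16

Use repeated squaring. Binary(9) = 1001. Walk through the bits of the exponent 9 left-to-right: at each bit after the leading one, square the running value, then multiply by 10 if the bit is 1 (always reducing mod 24):
  bit 1 = 1 (leading): start with 10.
  bit 2 = 0: square 10^2 = 100 ≡ 4 (mod 24).
  bit 3 = 0: square 4^2 = 16 (mod 24).
  bit 4 = 1: square 16^2 = 256 ≡ 16; bit is 1, so multiply 16·10 = 160 ≡ 16 (mod 24).
Final value: 10^9 ≡ 16 (mod 24).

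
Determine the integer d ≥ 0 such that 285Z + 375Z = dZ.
(285, 375) = (15); d = 15

In the PID Z, (a, b) is generated by gcd(a, b). Compute gcd(375, 285) with the extended Euclidean algorithm, tracking rows (r, s, t) with s·375 + t·285 = r:
  row A: (375, 1, 0)   [1·375 + 0·285 = 375]
  row B: (285, 0, 1)   [0·375 + 1·285 = 285]
  375 = 1·285 + 90   → row C = row A − 1·row B = (90, 1, −1)   [check: 1·375 − 1·285 = 90]
  285 = 3·90 + 15   → row D = row B − 3·row C = (15, −3, 4)   [check: −3·375 + 4·285 = 15]
  90 = 6·15 + 0   → remainder 0, stop. gcd = 15 (last nonzero row D).
So gcd(285, 375) = 15, with Bézout identity −3·375 + 4·285 = 15. Containment (⊇): the Bézout identity exhibits 15 as an element of (285, 375), giving (15) ⊆ (285, 375). Containment (⊆): since 15 | 285 and 15 | 375 (285 = 15·19, 375 = 15·25), every Z-linear combination of 285 and 375 is divisible by 15, so (285, 375) ⊆ (15). Therefore (285, 375) = (15), d = 15.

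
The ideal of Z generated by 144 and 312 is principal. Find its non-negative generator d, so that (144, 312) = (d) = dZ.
In the PID Z, (a, b) is generated by gcd(a, b). Compute gcd(312, 144) with the extended Euclidean algorithm, tracking rows (r, s, t) with s·312 + t·144 = r:
  row A: (312, 1, 0)   [1·312 + 0·144 = 312]
  row B: (144, 0, 1)   [0·312 + 1·144 = 144]
  312 = 2·144 + 24   → row C = row A − 2·row B = (24, 1, −2)   [check: 1·312 − 2·144 = 24]
  144 = 6·24 + 0   → remainder 0, stop. gcd = 24 (last nonzero row C).
So gcd(144, 312) = 24, with Bézout identity 1·312 − 2·144 = 24. Containment (⊇): the Bézout identity exhibits 24 as an element of (144, 312), giving (24) ⊆ (144, 312). Containment (⊆): since 24 | 144 and 24 | 312 (144 = 24·6, 312 = 24·13), every Z-linear combination of 144 and 312 is divisible by 24, so (144, 312) ⊆ (24). Therefore (144, 312) = (24), d = 24.

Final answer: (144, 312) = (24); d = 24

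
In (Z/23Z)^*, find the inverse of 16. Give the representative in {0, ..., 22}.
Apply the extended Euclidean algorithm to (23, 16), tracking rows (r, s, t) with s·23 + t·16 = r. Each division r_prev = q·r_cur + r_new produces the new row as (previous row) − q·(current row):
  row A: (23, 1, 0)   [1·23 + 0·16 = 23]
  row B: (16, 0, 1)   [0·23 + 1·16 = 16]
  23 = 1·16 + 7   → row C = row A − 1·row B = (7, 1, −1)   [check: 1·23 − 1·16 = 7]
  16 = 2·7 + 2   → row D = row B − 2·row C = (2, −2, 3)   [check: −2·23 + 3·16 = 2]
  7 = 3·2 + 1   → row E = row C − 3·row D = (1, 7, −10)   [check: 7·23 − 10·16 = 1]
  2 = 2·1 + 0   → remainder 0, stop. gcd = 1 (last nonzero row E).
The gcd is 1, so 16 is invertible mod 23. The last nonzero row gives 7·23 − 10·16 = 1, so t = −10. So 16^(−1) ≡ −10 ≡ 13 (mod 23). Verify: 16 · 13 = 208 ≡ 1 (mod 23). ✓

Final answer: 16^(−1) ≡ 13 (mod 23)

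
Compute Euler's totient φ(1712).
φ(1712) = 848

φ is multiplicative, with φ(p^e) = p^e − p^(e−1). Factorise 1712 = 2^4 · 107. Then
  φ(1712) = (2^4 − 2^3) · (107 − 1) = 8 · 106 = 848.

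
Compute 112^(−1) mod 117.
112^(−1) ≡ 70 (mod 117)

Apply the extended Euclidean algorithm to (117, 112), tracking rows (r, s, t) with s·117 + t·112 = r. Each division r_prev = q·r_cur + r_new produces the new row as (previous row) − q·(current row):
  row A: (117, 1, 0)   [1·117 + 0·112 = 117]
  row B: (112, 0, 1)   [0·117 + 1·112 = 112]
  117 = 1·112 + 5   → row C = row A − 1·row B = (5, 1, −1)   [check: 1·117 − 1·112 = 5]
  112 = 22·5 + 2   → row D = row B − 22·row C = (2, −22, 23)   [check: −22·117 + 23·112 = 2]
  5 = 2·2 + 1   → row E = row C − 2·row D = (1, 45, −47)   [check: 45·117 − 47·112 = 1]
  2 = 2·1 + 0   → remainder 0, stop. gcd = 1 (last nonzero row E).
The gcd is 1, so 112 is invertible mod 117. The last nonzero row gives 45·117 − 47·112 = 1, so t = −47. So 112^(−1) ≡ −47 ≡ 70 (mod 117). Verify: 112 · 70 = 7840 ≡ 1 (mod 117). ✓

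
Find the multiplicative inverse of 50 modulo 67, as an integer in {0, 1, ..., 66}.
50^(−1) ≡ 63 (mod 67)

Apply the extended Euclidean algorithm to (67, 50), tracking rows (r, s, t) with s·67 + t·50 = r. Each division r_prev = q·r_cur + r_new produces the new row as (previous row) − q·(current row):
  row A: (67, 1, 0)   [1·67 + 0·50 = 67]
  row B: (50, 0, 1)   [0·67 + 1·50 = 50]
  67 = 1·50 + 17   → row C = row A − 1·row B = (17, 1, −1)   [check: 1·67 − 1·50 = 17]
  50 = 2·17 + 16   → row D = row B − 2·row C = (16, −2, 3)   [check: −2·67 + 3·50 = 16]
  17 = 1·16 + 1   → row E = row C − 1·row D = (1, 3, −4)   [check: 3·67 − 4·50 = 1]
  16 = 16·1 + 0   → remainder 0, stop. gcd = 1 (last nonzero row E).
The gcd is 1, so 50 is invertible mod 67. The last nonzero row gives 3·67 − 4·50 = 1, so t = −4. So 50^(−1) ≡ −4 ≡ 63 (mod 67). Verify: 50 · 63 = 3150 ≡ 1 (mod 67). ✓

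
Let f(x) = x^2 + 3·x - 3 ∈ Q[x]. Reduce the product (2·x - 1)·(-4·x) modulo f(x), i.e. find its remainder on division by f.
First multiply in Q[x] without reducing: a · b = -8·x^2 + 4·x. Now divide by f(x) = x^2 + 3·x - 3, eliminating the leading term at each step:
  leading term -8·x^2: subtract (-8)·f(x) = -8·x^2 - 24·x + 24, leaving 28·x - 24
The degree is now < 2, so this is the remainder. Hence a · b ≡ 28·x - 24 in Q[x]/(f).

Final answer: a · b ≡ 28·x - 24 (mod f(x))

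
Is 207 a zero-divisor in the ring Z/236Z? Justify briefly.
NO

gcd(207, 236) = 1, so 207 is a unit in Z/236Z (it has a multiplicative inverse). A unit cannot be a zero-divisor: if 207·b ≡ 0 then multiplying both sides by 207^(−1) gives b ≡ 0. So 207 is not a zero-divisor.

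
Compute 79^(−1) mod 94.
Apply the extended Euclidean algorithm to (94, 79), tracking rows (r, s, t) with s·94 + t·79 = r. Each division r_prev = q·r_cur + r_new produces the new row as (previous row) − q·(current row):
  row A: (94, 1, 0)   [1·94 + 0·79 = 94]
  row B: (79, 0, 1)   [0·94 + 1·79 = 79]
  94 = 1·79 + 15   → row C = row A − 1·row B = (15, 1, −1)   [check: 1·94 − 1·79 = 15]
  79 = 5·15 + 4   → row D = row B − 5·row C = (4, −5, 6)   [check: −5·94 + 6·79 = 4]
  15 = 3·4 + 3   → row E = row C − 3·row D = (3, 16, −19)   [check: 16·94 − 19·79 = 3]
  4 = 1·3 + 1   → row F = row D − 1·row E = (1, −21, 25)   [check: −21·94 + 25·79 = 1]
  3 = 3·1 + 0   → remainder 0, stop. gcd = 1 (last nonzero row F).
The gcd is 1, so 79 is invertible mod 94. The last nonzero row gives −21·94 + 25·79 = 1, so t = 25. So 79^(−1) ≡ 25 (mod 94). Verify: 79 · 25 = 1975 ≡ 1 (mod 94). ✓

Final answer: 79^(−1) ≡ 25 (mod 94)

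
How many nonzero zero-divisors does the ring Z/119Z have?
In Z/119Z each nonzero element is either a unit (gcd with 119 is 1) or a zero-divisor (gcd > 1). The number of units is φ(119): factorise 119 = 7 · 17, so φ(119) = (7 − 1) · (17 − 1) = 6 · 16 = 96. The nonzero elements number 119 − 1 = 118. Hence the nonzero zero-divisors number 118 − 96 = 22.

Final answer: Z/119Z has 22 nonzero zero-divisors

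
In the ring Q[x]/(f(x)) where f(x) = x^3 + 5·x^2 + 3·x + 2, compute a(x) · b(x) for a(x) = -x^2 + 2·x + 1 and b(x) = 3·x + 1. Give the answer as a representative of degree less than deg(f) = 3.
First multiply in Q[x] without reducing: a · b = -3·x^3 + 5·x^2 + 5·x + 1. Now divide by f(x) = x^3 + 5·x^2 + 3·x + 2, eliminating the leading term at each step:
  leading term -3·x^3: subtract (-3)·f(x) = -3·x^3 - 15·x^2 - 9·x - 6, leaving 20·x^2 + 14·x + 7
The degree is now < 3, so this is the remainder. Hence a · b ≡ 20·x^2 + 14·x + 7 in Q[x]/(f).

Final answer: a · b ≡ 20·x^2 + 14·x + 7 (mod f(x))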